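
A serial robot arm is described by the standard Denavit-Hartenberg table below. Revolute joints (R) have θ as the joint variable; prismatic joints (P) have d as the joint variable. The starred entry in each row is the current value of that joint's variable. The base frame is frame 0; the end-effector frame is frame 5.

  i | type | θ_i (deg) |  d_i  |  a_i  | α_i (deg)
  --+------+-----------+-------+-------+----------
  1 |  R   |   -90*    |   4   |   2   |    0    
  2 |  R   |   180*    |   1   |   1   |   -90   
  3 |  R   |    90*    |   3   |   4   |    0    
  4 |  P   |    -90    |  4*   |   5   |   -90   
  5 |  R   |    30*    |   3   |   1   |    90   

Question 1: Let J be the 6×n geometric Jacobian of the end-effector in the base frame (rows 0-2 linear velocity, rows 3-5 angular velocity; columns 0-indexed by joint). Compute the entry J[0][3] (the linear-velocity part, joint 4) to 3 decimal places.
-1.000

prismatic axis z_3 = (-1.0000,0.0000,0.0000)
J_v[:, 3] = z_3; J_ω[:, 3] = (0,0,0)
entry J[0][3] = -1.0000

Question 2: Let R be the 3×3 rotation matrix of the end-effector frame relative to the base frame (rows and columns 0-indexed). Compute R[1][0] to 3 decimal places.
End-effector x-axis (col 0 of R) = (0.5000,0.8660,-0.0000)
R[1][0] = 0.8660

0.866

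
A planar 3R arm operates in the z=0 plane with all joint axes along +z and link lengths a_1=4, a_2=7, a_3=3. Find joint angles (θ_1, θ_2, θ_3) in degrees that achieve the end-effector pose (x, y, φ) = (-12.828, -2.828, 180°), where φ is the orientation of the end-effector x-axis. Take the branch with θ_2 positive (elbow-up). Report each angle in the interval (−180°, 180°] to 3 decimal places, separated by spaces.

wrist centre = target − a_3·(cos φ, sin φ) = (-9.8280, -2.8280)
cos θ_2 = (104.5872−4²−7²)/(2·4·7) = 0.7069; θ_2 = 45.0156° (elbow-up)
β = atan2(-2.8280,-9.8280) = -163.9469°; ψ = atan2(4.9511,8.9484) = 28.9555°
θ_1 = β − ψ = -192.9024°
θ_3 = φ − θ_1 − θ_2 = -32.1133° (wrapped to (-180°,180°])

167.098 45.016 -32.113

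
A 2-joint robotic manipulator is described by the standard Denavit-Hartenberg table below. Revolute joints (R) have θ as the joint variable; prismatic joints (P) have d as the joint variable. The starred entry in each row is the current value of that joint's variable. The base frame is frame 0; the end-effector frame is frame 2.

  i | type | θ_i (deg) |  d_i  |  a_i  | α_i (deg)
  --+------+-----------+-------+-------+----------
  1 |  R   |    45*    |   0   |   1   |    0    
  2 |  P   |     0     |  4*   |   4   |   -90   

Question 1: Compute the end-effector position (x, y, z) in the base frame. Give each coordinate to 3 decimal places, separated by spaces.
after link 1: o_1 = (0.7071, 0.7071, 0.0000)
after link 2: o_2 = (3.5355, 3.5355, 4.0000)

3.536 3.536 4.000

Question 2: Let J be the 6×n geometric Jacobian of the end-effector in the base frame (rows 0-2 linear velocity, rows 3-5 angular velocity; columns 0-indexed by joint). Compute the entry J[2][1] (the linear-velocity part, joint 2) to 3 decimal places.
1.000

prismatic axis z_1 = (0.0000,0.0000,1.0000)
J_v[:, 1] = z_1; J_ω[:, 1] = (0,0,0)
entry J[2][1] = 1.0000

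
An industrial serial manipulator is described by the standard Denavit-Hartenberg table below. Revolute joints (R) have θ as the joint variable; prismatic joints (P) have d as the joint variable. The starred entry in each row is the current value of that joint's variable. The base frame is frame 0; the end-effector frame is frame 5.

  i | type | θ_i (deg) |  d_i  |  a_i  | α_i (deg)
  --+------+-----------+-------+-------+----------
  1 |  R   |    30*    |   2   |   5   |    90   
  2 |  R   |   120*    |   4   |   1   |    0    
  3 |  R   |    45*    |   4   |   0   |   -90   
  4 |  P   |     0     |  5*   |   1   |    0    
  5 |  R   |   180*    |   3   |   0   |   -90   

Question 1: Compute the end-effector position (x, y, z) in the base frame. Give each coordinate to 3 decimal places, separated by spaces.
5.267 -6.196 -4.603

after link 1: o_1 = (4.3301, 2.5000, 2.0000)
after link 2: o_2 = (5.8971, -1.2141, 2.8660)
after link 3: o_3 = (7.8971, -4.6782, 2.8660)
after link 4: o_4 = (5.9399, -5.8082, -1.7048)
after link 5: o_5 = (5.2674, -6.1964, -4.6026)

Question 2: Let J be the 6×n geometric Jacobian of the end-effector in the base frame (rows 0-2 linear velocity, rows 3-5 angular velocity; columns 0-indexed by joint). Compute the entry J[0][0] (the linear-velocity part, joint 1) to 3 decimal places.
axis z_0 = ẑ; lever o_n−o_0 = (5.2674,-6.1964,-4.6026)
cross product → J_v[:, 0] = (6.1964,5.2674,-0.0000)
J_ω[:, 0] = z_0
entry J[0][0] = 6.1964

6.196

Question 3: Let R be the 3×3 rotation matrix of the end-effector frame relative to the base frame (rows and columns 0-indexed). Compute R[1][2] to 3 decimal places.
-0.866

End-effector z-axis (col 2 of R) = (0.5000,-0.8660,0.0000)
R[1][2] = -0.8660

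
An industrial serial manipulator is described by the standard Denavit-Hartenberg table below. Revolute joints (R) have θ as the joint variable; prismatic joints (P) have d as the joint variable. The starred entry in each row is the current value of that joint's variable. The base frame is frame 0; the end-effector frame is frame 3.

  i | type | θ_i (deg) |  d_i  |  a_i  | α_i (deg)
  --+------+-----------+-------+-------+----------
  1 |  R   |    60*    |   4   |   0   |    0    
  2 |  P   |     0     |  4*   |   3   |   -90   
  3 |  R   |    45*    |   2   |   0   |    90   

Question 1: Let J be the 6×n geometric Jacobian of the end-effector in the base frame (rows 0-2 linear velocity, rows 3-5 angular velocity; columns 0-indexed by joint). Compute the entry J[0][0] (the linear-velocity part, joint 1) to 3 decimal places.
-3.598

axis z_0 = ẑ; lever o_n−o_0 = (-0.2321,3.5981,8.0000)
cross product → J_v[:, 0] = (-3.5981,-0.2321,0.0000)
J_ω[:, 0] = z_0
entry J[0][0] = -3.5981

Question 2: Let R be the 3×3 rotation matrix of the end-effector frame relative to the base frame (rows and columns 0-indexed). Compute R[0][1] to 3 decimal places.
-0.866

End-effector y-axis (col 1 of R) = (-0.8660,0.5000,0.0000)
R[0][1] = -0.8660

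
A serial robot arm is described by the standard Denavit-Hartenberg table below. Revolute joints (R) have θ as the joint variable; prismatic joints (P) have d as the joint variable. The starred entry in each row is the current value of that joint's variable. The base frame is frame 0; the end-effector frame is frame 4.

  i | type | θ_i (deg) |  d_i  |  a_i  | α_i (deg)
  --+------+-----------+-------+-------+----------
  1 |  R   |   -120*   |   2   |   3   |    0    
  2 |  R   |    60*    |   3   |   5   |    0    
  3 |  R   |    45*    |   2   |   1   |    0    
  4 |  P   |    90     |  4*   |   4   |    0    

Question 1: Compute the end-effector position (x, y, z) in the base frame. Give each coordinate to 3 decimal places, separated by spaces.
after link 1: o_1 = (-1.5000, -2.5981, 2.0000)
after link 2: o_2 = (1.0000, -6.9282, 5.0000)
after link 3: o_3 = (1.9659, -7.1870, 7.0000)
after link 4: o_4 = (3.0012, -3.3233, 11.0000)

3.001 -3.323 11.000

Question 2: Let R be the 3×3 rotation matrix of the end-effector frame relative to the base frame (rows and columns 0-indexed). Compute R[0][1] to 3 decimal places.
-0.966

End-effector y-axis (col 1 of R) = (-0.9659,0.2588,0.0000)
R[0][1] = -0.9659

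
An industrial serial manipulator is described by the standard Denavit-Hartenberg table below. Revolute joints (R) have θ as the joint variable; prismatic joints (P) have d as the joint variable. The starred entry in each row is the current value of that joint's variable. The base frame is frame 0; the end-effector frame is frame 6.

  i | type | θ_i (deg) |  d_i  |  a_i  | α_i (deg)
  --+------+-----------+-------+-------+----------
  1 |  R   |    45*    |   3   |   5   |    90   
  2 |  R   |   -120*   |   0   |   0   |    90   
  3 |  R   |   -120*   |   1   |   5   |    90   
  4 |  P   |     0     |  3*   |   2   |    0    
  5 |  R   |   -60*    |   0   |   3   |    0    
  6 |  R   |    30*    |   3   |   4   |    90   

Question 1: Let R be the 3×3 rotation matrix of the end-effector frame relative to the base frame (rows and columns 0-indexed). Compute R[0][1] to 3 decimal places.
0.660

End-effector y-axis (col 1 of R) = (0.6597,-0.0474,0.7500)
R[0][1] = 0.6597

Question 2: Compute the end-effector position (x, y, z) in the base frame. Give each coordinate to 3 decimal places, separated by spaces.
after link 1: o_1 = (3.5355, 3.5355, 3.0000)
after link 2: o_2 = (3.5355, 3.5355, 3.0000)
after link 3: o_3 = (0.7452, 6.8689, 5.6651)
after link 4: o_4 = (1.8532, 8.3051, 8.7811)
after link 5: o_5 = (2.7908, 11.0798, 8.1316)
after link 6: o_6 = (4.4858, 14.8962, 10.8816)

4.486 14.896 10.882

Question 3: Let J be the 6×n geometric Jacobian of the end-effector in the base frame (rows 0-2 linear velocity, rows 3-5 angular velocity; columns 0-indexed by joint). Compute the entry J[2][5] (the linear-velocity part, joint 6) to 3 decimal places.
axis z_5 = (0.6597,-0.0474,0.7500); lever o_n−o_5 = (1.6950,3.8163,2.7500)
cross product → J_v[:, 5] = (-2.9925,-0.5430,2.5981)
J_ω[:, 5] = z_5
entry J[2][5] = 2.5981

2.598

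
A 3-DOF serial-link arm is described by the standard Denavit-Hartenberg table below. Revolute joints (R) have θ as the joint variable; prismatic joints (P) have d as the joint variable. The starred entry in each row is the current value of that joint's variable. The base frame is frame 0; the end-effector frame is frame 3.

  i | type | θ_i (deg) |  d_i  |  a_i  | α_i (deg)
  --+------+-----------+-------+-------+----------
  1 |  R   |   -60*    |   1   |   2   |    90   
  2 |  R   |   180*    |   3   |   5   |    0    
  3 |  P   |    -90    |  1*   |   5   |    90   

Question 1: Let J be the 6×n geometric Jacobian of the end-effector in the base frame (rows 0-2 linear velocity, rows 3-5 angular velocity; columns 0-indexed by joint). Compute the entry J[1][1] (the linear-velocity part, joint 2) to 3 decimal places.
4.330

axis z_1 = (-0.8660,-0.5000,0.0000); lever o_n−o_1 = (-5.9641,2.3301,5.0000)
cross product → J_v[:, 1] = (-2.5000,4.3301,-5.0000)
J_ω[:, 1] = z_1
entry J[1][1] = 4.3301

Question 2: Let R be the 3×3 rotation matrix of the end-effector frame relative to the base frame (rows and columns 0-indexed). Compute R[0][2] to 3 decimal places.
0.500

End-effector z-axis (col 2 of R) = (0.5000,-0.8660,-0.0000)
R[0][2] = 0.5000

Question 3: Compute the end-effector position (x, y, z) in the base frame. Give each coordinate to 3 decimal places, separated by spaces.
after link 1: o_1 = (1.0000, -1.7321, 1.0000)
after link 2: o_2 = (-4.0981, 1.0981, 1.0000)
after link 3: o_3 = (-4.9641, 0.5981, 6.0000)

-4.964 0.598 6.000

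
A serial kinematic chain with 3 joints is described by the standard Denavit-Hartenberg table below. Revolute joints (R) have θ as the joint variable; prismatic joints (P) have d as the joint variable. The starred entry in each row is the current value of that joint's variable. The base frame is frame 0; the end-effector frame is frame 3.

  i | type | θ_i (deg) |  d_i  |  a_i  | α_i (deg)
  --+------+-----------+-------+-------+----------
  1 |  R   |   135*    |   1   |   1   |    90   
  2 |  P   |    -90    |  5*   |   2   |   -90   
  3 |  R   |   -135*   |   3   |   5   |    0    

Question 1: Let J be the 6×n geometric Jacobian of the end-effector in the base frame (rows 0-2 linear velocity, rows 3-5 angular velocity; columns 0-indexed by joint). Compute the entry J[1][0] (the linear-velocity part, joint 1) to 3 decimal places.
3.207

axis z_0 = ẑ; lever o_n−o_0 = (3.2071,8.8640,2.5355)
cross product → J_v[:, 0] = (-8.8640,3.2071,0.0000)
J_ω[:, 0] = z_0
entry J[1][0] = 3.2071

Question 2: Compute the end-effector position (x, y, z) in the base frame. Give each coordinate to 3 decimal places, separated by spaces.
after link 1: o_1 = (-0.7071, 0.7071, 1.0000)
after link 2: o_2 = (2.8284, 4.2426, -1.0000)
after link 3: o_3 = (3.2071, 8.8640, 2.5355)

3.207 8.864 2.536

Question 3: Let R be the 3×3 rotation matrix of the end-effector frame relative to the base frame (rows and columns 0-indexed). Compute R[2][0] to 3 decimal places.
End-effector x-axis (col 0 of R) = (0.5000,0.5000,0.7071)
R[2][0] = 0.7071

0.707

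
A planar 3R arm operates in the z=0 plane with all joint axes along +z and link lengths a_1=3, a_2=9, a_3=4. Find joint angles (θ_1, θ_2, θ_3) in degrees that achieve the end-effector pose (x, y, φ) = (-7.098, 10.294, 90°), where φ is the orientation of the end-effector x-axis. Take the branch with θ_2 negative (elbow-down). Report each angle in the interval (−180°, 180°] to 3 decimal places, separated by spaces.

wrist centre = target − a_3·(cos φ, sin φ) = (-7.0980, 6.2940)
cos θ_2 = (89.9960−3²−9²)/(2·3·9) = -0.0001; θ_2 = -90.0042° (elbow-down)
β = atan2(6.2940,-7.0980) = 138.4357°; ψ = atan2(-9.0000,2.9993) = -71.5688°
θ_1 = β − ψ = 210.0045°
θ_3 = φ − θ_1 − θ_2 = -30.0003° (wrapped to (-180°,180°])

-149.995 -90.004 -30.000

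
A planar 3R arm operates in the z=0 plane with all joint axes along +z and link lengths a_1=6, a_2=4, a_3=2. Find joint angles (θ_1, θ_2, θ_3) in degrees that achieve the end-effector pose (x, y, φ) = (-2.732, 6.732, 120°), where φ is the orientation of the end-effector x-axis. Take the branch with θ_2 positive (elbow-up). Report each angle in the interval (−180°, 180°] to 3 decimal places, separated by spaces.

68.213 120.001 -68.214

wrist centre = target − a_3·(cos φ, sin φ) = (-1.7320, 4.9999)
cos θ_2 = (27.9993−6²−4²)/(2·6·4) = -0.5000; θ_2 = 120.0009° (elbow-up)
β = atan2(4.9999,-1.7320) = 109.1063°; ψ = atan2(3.4641,3.9999) = 40.8935°
θ_1 = β − ψ = 68.2127°
θ_3 = φ − θ_1 − θ_2 = -68.2137° (wrapped to (-180°,180°])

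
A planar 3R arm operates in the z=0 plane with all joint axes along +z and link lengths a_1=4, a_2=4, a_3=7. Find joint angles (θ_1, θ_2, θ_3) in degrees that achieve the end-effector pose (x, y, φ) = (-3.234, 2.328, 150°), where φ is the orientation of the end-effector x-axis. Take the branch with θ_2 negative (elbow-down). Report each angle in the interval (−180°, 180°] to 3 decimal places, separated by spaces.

44.991 -135.001 -119.990

wrist centre = target − a_3·(cos φ, sin φ) = (2.8282, -1.1720)
cos θ_2 = (9.3722−4²−4²)/(2·4·4) = -0.7071; θ_2 = -135.0010° (elbow-down)
β = atan2(-1.1720,2.8282) = -22.5092°; ψ = atan2(-2.8284,1.1715) = -67.5005°
θ_1 = β − ψ = 44.9913°
θ_3 = φ − θ_1 − θ_2 = -119.9903° (wrapped to (-180°,180°])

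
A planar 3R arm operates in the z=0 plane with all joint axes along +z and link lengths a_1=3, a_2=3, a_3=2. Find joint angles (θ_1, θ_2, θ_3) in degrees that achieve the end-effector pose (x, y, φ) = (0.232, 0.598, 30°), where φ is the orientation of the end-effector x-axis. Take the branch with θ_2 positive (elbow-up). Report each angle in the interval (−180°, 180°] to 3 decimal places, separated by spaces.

wrist centre = target − a_3·(cos φ, sin φ) = (-1.5001, -0.4020)
cos θ_2 = (2.4118−3²−3²)/(2·3·3) = -0.8660; θ_2 = 149.9986° (elbow-up)
β = atan2(-0.4020,-1.5001) = -164.9978°; ψ = atan2(1.5001,0.4020) = 74.9993°
θ_1 = β − ψ = -239.9971°
θ_3 = φ − θ_1 − θ_2 = 119.9984° (wrapped to (-180°,180°])

120.003 149.999 119.998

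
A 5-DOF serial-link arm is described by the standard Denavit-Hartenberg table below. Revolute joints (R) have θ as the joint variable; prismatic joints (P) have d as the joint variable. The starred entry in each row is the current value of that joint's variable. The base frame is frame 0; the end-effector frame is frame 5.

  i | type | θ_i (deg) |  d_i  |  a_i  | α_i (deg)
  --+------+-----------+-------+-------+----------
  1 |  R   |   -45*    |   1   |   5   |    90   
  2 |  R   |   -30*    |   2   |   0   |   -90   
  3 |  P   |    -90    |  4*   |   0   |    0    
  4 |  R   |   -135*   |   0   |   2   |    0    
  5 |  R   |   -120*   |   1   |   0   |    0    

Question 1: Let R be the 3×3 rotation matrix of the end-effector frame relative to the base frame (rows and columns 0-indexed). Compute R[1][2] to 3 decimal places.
End-effector z-axis (col 2 of R) = (0.3536,-0.3536,0.8660)
R[1][2] = -0.3536

-0.354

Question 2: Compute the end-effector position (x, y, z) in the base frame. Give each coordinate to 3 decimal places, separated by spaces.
4.023 -4.851 6.037

after link 1: o_1 = (3.5355, -3.5355, 1.0000)
after link 2: o_2 = (2.1213, -4.9497, 1.0000)
after link 3: o_3 = (3.5355, -6.3640, 4.4641)
after link 4: o_4 = (3.6695, -4.4979, 5.1712)
after link 5: o_5 = (4.0231, -4.8515, 6.0372)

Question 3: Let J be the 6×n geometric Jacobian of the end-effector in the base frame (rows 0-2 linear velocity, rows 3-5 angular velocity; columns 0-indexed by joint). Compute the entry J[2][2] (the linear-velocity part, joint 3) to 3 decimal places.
prismatic axis z_2 = (0.3536,-0.3536,0.8660)
J_v[:, 2] = z_2; J_ω[:, 2] = (0,0,0)
entry J[2][2] = 0.8660

0.866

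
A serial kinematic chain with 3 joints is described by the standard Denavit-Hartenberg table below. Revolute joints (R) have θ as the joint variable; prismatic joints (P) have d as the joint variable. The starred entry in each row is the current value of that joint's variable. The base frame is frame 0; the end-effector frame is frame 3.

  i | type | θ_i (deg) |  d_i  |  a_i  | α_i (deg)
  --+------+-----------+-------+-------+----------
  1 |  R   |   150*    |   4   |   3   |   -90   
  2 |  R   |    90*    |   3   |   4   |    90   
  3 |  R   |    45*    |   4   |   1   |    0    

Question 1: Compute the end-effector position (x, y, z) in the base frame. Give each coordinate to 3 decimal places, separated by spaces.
-7.916 0.290 -0.707

after link 1: o_1 = (-2.5981, 1.5000, 4.0000)
after link 2: o_2 = (-4.0981, -1.0981, 0.0000)
after link 3: o_3 = (-7.9157, 0.2896, -0.7071)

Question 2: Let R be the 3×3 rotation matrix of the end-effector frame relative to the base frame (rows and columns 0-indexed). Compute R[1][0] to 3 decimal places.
End-effector x-axis (col 0 of R) = (-0.3536,-0.6124,-0.7071)
R[1][0] = -0.6124

-0.612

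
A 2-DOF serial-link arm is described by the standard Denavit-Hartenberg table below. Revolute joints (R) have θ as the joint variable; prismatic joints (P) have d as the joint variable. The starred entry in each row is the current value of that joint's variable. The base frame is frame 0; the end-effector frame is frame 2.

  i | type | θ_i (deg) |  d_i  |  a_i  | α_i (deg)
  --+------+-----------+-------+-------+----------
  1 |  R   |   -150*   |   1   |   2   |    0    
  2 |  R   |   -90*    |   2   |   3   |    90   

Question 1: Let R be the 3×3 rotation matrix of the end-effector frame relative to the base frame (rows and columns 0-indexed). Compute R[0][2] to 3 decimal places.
0.866

End-effector z-axis (col 2 of R) = (0.8660,0.5000,0.0000)
R[0][2] = 0.8660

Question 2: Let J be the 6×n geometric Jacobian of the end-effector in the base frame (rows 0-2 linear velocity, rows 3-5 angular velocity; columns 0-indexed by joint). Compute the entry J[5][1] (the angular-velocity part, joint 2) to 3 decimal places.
1.000

axis z_1 = (0.0000,0.0000,1.0000); lever o_n−o_1 = (-1.5000,2.5981,2.0000)
cross product → J_v[:, 1] = (-2.5981,-1.5000,0.0000)
J_ω[:, 1] = z_1
entry J[5][1] = 1.0000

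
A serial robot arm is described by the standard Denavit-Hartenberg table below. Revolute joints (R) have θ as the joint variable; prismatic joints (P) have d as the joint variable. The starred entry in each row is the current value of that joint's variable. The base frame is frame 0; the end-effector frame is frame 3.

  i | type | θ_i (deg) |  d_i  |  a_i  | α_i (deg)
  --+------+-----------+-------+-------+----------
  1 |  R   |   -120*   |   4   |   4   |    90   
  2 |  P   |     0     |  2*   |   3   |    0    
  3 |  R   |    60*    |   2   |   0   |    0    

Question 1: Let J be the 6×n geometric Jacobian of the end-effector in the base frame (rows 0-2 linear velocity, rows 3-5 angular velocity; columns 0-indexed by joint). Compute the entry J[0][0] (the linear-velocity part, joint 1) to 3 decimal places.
4.062

axis z_0 = ẑ; lever o_n−o_0 = (-6.9641,-4.0622,4.0000)
cross product → J_v[:, 0] = (4.0622,-6.9641,0.0000)
J_ω[:, 0] = z_0
entry J[0][0] = 4.0622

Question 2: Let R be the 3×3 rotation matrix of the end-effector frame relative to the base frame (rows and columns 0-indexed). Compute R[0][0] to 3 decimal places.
-0.250

End-effector x-axis (col 0 of R) = (-0.2500,-0.4330,0.8660)
R[0][0] = -0.2500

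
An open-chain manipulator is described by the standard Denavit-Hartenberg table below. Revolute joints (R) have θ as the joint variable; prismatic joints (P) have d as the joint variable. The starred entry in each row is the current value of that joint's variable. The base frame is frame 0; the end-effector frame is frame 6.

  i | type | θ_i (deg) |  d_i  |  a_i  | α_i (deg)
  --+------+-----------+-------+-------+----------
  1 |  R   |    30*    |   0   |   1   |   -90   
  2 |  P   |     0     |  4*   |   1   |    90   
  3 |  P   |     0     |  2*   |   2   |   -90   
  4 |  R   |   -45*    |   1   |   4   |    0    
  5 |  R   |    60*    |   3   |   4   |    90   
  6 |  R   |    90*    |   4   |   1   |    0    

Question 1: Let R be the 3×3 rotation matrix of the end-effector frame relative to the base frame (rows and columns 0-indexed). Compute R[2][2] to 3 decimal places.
0.966

End-effector z-axis (col 2 of R) = (0.2241,0.1294,0.9659)
R[2][2] = 0.9659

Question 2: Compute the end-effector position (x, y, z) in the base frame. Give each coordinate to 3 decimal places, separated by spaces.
after link 1: o_1 = (0.8660, 0.5000, 0.0000)
after link 2: o_2 = (-0.2679, 4.4641, 0.0000)
after link 3: o_3 = (1.4641, 5.4641, 2.0000)
after link 4: o_4 = (3.4136, 7.7443, 4.8284)
after link 5: o_5 = (5.2597, 12.2743, 3.7932)
after link 6: o_6 = (5.6562, 13.6579, 7.6569)

5.656 13.658 7.657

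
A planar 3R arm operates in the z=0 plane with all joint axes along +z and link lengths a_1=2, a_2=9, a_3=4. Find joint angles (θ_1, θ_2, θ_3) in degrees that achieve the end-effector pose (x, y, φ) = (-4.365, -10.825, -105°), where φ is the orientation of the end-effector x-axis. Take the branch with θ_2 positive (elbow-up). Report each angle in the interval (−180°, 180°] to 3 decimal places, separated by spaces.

120.004 134.994 0.001

wrist centre = target − a_3·(cos φ, sin φ) = (-3.3297, -6.9613)
cos θ_2 = (59.5467−2²−9²)/(2·2·9) = -0.7070; θ_2 = 134.9942° (elbow-up)
β = atan2(-6.9613,-3.3297) = -115.5627°; ψ = atan2(6.3646,-4.3633) = 124.4330°
θ_1 = β − ψ = -239.9957°
θ_3 = φ − θ_1 − θ_2 = 0.0015° (wrapped to (-180°,180°])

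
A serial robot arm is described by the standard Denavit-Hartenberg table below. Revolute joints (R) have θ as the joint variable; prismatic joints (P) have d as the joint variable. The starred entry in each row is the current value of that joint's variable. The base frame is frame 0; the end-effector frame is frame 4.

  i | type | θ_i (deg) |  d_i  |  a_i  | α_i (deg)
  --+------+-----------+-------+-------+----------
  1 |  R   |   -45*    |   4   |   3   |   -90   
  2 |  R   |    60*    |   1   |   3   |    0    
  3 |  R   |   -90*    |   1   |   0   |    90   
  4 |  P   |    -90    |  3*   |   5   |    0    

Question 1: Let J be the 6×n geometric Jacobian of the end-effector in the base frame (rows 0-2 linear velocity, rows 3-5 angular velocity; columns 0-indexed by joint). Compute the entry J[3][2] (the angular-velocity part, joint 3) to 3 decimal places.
0.707

axis z_2 = (0.7071,0.7071,0.0000); lever o_n−o_2 = (-3.8891,-1.7678,2.5981)
cross product → J_v[:, 2] = (1.8371,-1.8371,1.5000)
J_ω[:, 2] = z_2
entry J[3][2] = 0.7071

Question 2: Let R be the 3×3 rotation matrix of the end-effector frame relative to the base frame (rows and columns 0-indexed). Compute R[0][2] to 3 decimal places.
End-effector z-axis (col 2 of R) = (-0.3536,0.3536,0.8660)
R[0][2] = -0.3536

-0.354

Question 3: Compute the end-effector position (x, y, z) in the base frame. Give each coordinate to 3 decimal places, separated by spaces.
0.000 -4.243 4.000

after link 1: o_1 = (2.1213, -2.1213, 4.0000)
after link 2: o_2 = (3.8891, -2.4749, 1.4019)
after link 3: o_3 = (4.5962, -1.7678, 1.4019)
after link 4: o_4 = (0.0000, -4.2426, 4.0000)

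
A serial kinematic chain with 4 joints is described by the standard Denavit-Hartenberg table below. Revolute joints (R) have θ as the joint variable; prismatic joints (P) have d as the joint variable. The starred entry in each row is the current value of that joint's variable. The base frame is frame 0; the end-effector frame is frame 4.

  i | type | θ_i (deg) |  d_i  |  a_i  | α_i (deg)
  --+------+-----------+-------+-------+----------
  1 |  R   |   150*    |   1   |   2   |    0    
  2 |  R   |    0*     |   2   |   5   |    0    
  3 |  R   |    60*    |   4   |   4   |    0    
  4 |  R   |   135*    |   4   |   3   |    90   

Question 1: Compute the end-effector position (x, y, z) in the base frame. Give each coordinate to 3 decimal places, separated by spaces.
after link 1: o_1 = (-1.7321, 1.0000, 1.0000)
after link 2: o_2 = (-6.0622, 3.5000, 3.0000)
after link 3: o_3 = (-9.5263, 1.5000, 7.0000)
after link 4: o_4 = (-6.6285, 0.7235, 11.0000)

-6.629 0.724 11.000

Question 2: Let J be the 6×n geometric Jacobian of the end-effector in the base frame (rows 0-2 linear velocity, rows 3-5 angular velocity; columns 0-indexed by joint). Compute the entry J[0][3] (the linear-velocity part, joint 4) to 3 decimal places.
axis z_3 = (0.0000,0.0000,1.0000); lever o_n−o_3 = (2.8978,-0.7765,4.0000)
cross product → J_v[:, 3] = (0.7765,2.8978,-0.0000)
J_ω[:, 3] = z_3
entry J[0][3] = 0.7765

0.776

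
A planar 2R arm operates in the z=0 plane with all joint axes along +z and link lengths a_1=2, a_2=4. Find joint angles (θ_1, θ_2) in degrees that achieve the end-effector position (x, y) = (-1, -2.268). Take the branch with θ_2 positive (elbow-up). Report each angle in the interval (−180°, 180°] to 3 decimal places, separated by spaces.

120.003 149.998

cos θ_2 = (6.1438−2²−4²)/(2·2·4) = -0.8660; θ_2 = 149.9983° (elbow-up)
β = atan2(-2.2680,-1.0000) = -113.7935°; ψ = atan2(2.0001,-1.4640) = 126.2036°
θ_1 = β − ψ = -239.9971°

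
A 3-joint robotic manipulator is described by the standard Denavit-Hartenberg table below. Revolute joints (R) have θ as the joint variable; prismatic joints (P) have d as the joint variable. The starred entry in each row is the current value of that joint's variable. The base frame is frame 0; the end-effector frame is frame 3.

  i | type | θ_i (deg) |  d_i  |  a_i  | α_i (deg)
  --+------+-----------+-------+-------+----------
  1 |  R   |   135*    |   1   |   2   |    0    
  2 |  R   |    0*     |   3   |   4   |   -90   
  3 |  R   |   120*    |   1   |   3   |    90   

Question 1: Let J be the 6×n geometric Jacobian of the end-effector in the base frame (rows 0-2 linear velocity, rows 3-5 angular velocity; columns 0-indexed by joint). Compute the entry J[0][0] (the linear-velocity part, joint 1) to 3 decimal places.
-2.475

axis z_0 = ẑ; lever o_n−o_0 = (-3.8891,2.4749,1.4019)
cross product → J_v[:, 0] = (-2.4749,-3.8891,0.0000)
J_ω[:, 0] = z_0
entry J[0][0] = -2.4749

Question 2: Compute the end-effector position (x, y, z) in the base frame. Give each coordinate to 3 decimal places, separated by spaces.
after link 1: o_1 = (-1.4142, 1.4142, 1.0000)
after link 2: o_2 = (-4.2426, 4.2426, 4.0000)
after link 3: o_3 = (-3.8891, 2.4749, 1.4019)

-3.889 2.475 1.402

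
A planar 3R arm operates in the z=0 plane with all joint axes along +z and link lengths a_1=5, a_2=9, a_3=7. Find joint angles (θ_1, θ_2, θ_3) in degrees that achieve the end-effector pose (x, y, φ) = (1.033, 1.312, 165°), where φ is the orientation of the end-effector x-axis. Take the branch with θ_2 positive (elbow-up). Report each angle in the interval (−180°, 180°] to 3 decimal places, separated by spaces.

-89.995 119.997 134.998

wrist centre = target − a_3·(cos φ, sin φ) = (7.7945, -0.4997)
cos θ_2 = (61.0037−5²−9²)/(2·5·9) = -0.5000; θ_2 = 119.9973° (elbow-up)
β = atan2(-0.4997,7.7945) = -3.6684°; ψ = atan2(7.7944,0.5004) = 86.3269°
θ_1 = β − ψ = -89.9953°
θ_3 = φ − θ_1 − θ_2 = 134.9980° (wrapped to (-180°,180°])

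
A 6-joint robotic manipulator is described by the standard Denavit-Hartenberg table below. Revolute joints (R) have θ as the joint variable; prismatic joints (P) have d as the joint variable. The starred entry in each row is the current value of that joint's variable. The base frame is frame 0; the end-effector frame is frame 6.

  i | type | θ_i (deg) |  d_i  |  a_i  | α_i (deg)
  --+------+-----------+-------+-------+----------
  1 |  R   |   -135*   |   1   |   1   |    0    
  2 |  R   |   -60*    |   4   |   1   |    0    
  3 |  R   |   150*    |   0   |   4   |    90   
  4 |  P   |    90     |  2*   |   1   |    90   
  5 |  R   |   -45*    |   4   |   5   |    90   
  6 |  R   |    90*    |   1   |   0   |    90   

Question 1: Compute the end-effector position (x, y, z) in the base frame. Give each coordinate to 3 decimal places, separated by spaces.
5.570 -4.519 8.828

after link 1: o_1 = (-0.7071, -0.7071, 1.0000)
after link 2: o_2 = (-1.6730, -0.4483, 5.0000)
after link 3: o_3 = (1.1554, -3.2767, 5.0000)
after link 4: o_4 = (-0.2588, -4.6909, 6.0000)
after link 5: o_5 = (5.0696, -5.0194, 9.5355)
after link 6: o_6 = (5.5696, -4.5194, 8.8284)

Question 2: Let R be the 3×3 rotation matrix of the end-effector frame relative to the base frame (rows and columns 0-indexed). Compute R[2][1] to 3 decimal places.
End-effector y-axis (col 1 of R) = (0.5000,0.5000,-0.7071)
R[2][1] = -0.7071

-0.707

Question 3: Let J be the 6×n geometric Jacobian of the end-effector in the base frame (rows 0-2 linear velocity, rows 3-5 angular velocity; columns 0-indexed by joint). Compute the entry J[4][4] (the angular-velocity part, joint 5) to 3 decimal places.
axis z_4 = (0.7071,-0.7071,-0.0000); lever o_n−o_4 = (5.8284,0.1716,2.8284)
cross product → J_v[:, 4] = (-2.0000,-2.0000,4.2426)
J_ω[:, 4] = z_4
entry J[4][4] = -0.7071

-0.707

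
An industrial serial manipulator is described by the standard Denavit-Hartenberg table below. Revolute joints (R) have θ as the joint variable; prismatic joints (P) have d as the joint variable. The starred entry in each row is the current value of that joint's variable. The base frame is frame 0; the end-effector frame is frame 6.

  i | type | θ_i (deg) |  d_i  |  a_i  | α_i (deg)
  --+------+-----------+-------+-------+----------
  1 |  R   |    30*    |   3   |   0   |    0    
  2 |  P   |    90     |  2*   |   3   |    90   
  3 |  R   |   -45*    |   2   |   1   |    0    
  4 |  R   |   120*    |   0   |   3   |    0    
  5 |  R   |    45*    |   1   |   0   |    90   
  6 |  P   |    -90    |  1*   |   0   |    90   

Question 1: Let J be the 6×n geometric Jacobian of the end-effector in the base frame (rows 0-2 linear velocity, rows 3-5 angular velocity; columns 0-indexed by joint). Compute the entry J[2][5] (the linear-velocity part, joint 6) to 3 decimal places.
prismatic axis z_5 = (-0.4330,0.7500,0.5000)
J_v[:, 5] = z_5; J_ω[:, 5] = (0,0,0)
entry J[2][5] = 0.5000

0.500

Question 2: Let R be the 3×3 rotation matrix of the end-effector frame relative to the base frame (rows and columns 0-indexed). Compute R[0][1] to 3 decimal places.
End-effector y-axis (col 1 of R) = (-0.4330,0.7500,0.5000)
R[0][1] = -0.4330

-0.433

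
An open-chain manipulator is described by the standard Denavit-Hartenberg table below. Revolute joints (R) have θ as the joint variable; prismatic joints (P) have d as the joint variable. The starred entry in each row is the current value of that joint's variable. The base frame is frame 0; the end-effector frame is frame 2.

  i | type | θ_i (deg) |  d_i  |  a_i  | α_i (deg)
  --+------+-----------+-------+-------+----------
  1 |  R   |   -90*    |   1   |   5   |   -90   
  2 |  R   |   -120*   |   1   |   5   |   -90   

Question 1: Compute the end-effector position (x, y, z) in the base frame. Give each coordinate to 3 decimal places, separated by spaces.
1.000 -2.500 5.330

after link 1: o_1 = (0.0000, -5.0000, 1.0000)
after link 2: o_2 = (1.0000, -2.5000, 5.3301)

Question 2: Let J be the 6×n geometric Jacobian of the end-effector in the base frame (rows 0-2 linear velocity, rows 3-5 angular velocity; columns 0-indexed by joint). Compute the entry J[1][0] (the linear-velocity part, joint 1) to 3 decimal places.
axis z_0 = ẑ; lever o_n−o_0 = (1.0000,-2.5000,5.3301)
cross product → J_v[:, 0] = (2.5000,1.0000,-0.0000)
J_ω[:, 0] = z_0
entry J[1][0] = 1.0000

1.000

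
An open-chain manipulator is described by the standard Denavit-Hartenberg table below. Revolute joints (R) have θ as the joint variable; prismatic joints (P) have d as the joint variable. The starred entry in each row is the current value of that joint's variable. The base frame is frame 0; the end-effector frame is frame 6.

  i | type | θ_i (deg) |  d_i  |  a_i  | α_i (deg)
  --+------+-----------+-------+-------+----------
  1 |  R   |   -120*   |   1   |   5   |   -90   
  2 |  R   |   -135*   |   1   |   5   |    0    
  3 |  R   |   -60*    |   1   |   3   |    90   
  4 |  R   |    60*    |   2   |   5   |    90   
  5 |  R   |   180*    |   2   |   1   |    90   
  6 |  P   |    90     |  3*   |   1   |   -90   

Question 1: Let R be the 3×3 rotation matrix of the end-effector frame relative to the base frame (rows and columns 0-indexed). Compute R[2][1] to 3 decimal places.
0.966

End-effector y-axis (col 1 of R) = (0.1294,0.2241,0.9659)
R[2][1] = 0.9659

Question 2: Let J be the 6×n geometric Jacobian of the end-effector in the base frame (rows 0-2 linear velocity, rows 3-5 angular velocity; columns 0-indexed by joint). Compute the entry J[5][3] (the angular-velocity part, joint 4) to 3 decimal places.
-0.966

axis z_3 = (-0.1294,-0.2241,-0.9659); lever o_n−o_3 = (3.2746,1.7436,-6.0197)
cross product → J_v[:, 3] = (3.0335,-3.9420,0.5083)
J_ω[:, 3] = z_3
entry J[5][3] = -0.9659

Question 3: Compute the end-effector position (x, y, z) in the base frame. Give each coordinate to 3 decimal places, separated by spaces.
5.723 1.985 -2.261

after link 1: o_1 = (-2.5000, -4.3301, 1.0000)
after link 2: o_2 = (0.1338, -1.7683, 4.5355)
after link 3: o_3 = (2.4487, 0.2413, 3.7591)
after link 4: o_4 = (7.1473, -0.2808, 1.1802)
after link 5: o_5 = (6.1263, 1.6829, 0.8613)
after link 6: o_6 = (5.7233, 1.9849, -2.2606)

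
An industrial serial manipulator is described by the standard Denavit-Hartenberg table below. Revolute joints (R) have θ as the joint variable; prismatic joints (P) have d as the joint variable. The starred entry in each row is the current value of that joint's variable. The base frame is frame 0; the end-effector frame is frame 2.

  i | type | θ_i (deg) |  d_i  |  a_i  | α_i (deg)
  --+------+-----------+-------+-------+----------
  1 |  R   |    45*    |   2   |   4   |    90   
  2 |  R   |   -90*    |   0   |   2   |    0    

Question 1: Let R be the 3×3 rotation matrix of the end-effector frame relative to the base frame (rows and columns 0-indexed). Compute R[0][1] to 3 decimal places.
0.707

End-effector y-axis (col 1 of R) = (0.7071,0.7071,0.0000)
R[0][1] = 0.7071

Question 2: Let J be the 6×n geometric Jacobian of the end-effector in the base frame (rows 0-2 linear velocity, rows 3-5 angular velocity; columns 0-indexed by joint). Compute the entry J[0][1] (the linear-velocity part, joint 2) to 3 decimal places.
axis z_1 = (0.7071,-0.7071,0.0000); lever o_n−o_1 = (0.0000,0.0000,-2.0000)
cross product → J_v[:, 1] = (1.4142,1.4142,0.0000)
J_ω[:, 1] = z_1
entry J[0][1] = 1.4142

1.414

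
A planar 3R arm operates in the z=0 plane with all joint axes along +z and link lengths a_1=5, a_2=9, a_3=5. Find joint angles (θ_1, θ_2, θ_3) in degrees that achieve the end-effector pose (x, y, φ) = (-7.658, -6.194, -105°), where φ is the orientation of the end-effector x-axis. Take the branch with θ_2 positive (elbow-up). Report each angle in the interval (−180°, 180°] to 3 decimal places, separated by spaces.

wrist centre = target − a_3·(cos φ, sin φ) = (-6.3639, -1.3644)
cos θ_2 = (42.3608−5²−9²)/(2·5·9) = -0.7071; θ_2 = 134.9996° (elbow-up)
β = atan2(-1.3644,-6.3639) = -167.8994°; ψ = atan2(6.3640,-1.3639) = 102.0965°
θ_1 = β − ψ = -269.9959°
θ_3 = φ − θ_1 − θ_2 = 29.9963° (wrapped to (-180°,180°])

90.004 135.000 29.996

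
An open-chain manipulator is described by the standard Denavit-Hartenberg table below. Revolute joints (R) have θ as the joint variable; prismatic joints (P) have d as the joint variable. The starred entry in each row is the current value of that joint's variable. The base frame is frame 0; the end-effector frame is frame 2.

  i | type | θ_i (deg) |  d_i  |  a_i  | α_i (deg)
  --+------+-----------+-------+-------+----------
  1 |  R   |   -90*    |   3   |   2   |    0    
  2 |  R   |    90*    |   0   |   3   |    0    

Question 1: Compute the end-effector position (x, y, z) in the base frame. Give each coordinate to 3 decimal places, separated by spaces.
after link 1: o_1 = (0.0000, -2.0000, 3.0000)
after link 2: o_2 = (3.0000, -2.0000, 3.0000)

3.000 -2.000 3.000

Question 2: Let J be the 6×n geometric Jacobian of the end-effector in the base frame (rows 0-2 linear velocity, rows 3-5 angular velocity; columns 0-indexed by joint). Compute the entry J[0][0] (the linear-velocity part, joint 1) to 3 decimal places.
axis z_0 = ẑ; lever o_n−o_0 = (3.0000,-2.0000,3.0000)
cross product → J_v[:, 0] = (2.0000,3.0000,-0.0000)
J_ω[:, 0] = z_0
entry J[0][0] = 2.0000

2.000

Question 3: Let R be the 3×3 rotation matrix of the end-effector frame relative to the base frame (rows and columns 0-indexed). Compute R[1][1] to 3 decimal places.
1.000

End-effector y-axis (col 1 of R) = (0.0000,1.0000,0.0000)
R[1][1] = 1.0000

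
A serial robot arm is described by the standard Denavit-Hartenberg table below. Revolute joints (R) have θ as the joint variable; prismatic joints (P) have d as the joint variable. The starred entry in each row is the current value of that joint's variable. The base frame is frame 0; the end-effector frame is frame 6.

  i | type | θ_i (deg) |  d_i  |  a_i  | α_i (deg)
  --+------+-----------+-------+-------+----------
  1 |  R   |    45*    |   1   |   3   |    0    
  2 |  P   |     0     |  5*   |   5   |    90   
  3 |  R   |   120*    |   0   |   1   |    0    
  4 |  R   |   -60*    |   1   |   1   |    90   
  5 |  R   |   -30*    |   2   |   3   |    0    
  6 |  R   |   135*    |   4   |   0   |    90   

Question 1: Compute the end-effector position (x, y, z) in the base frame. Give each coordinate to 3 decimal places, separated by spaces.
9.896 10.603 6.982

after link 1: o_1 = (2.1213, 2.1213, 1.0000)
after link 2: o_2 = (5.6569, 5.6569, 6.0000)
after link 3: o_3 = (5.3033, 5.3033, 6.8660)
after link 4: o_4 = (6.3640, 4.9497, 7.7321)
after link 5: o_5 = (7.4466, 8.1537, 8.9821)
after link 6: o_6 = (9.8961, 10.6032, 6.9821)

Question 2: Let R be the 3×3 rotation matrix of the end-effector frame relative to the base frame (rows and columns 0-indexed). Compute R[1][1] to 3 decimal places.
End-effector y-axis (col 1 of R) = (0.6124,0.6124,-0.5000)
R[1][1] = 0.6124

0.612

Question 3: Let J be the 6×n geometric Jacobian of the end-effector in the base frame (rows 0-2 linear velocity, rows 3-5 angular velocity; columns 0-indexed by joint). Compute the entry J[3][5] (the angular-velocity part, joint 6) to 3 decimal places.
0.612

axis z_5 = (0.6124,0.6124,-0.5000); lever o_n−o_5 = (2.4495,2.4495,-2.0000)
cross product → J_v[:, 5] = (0.0000,0.0000,0.0000)
J_ω[:, 5] = z_5
entry J[3][5] = 0.6124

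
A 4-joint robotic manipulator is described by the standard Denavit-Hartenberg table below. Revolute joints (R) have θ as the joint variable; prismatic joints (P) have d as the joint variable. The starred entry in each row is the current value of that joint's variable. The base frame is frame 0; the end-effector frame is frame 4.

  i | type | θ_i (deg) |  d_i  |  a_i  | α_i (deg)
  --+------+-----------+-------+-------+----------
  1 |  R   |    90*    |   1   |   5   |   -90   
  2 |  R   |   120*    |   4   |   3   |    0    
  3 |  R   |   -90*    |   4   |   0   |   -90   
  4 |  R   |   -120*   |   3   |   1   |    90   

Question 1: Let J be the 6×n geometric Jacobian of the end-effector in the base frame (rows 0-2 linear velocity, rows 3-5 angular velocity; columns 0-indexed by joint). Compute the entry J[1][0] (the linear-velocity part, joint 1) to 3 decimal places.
axis z_0 = ẑ; lever o_n−o_0 = (-8.8660,1.5670,-3.9462)
cross product → J_v[:, 0] = (-1.5670,-8.8660,0.0000)
J_ω[:, 0] = z_0
entry J[1][0] = -8.8660

-8.866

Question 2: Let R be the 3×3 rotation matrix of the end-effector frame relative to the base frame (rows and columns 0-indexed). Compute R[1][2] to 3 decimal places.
-0.750

End-effector z-axis (col 2 of R) = (0.5000,-0.7500,0.4330)
R[1][2] = -0.7500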